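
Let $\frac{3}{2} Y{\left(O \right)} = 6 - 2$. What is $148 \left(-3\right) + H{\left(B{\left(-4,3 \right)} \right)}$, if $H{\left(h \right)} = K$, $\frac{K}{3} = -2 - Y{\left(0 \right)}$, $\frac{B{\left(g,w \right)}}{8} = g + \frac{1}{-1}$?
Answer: $-458$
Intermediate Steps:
$B{\left(g,w \right)} = -8 + 8 g$ ($B{\left(g,w \right)} = 8 \left(g + \frac{1}{-1}\right) = 8 \left(g - 1\right) = 8 \left(-1 + g\right) = -8 + 8 g$)
$Y{\left(O \right)} = \frac{8}{3}$ ($Y{\left(O \right)} = \frac{2 \left(6 - 2\right)}{3} = \frac{2}{3} \cdot 4 = \frac{8}{3}$)
$K = -14$ ($K = 3 \left(-2 - \frac{8}{3}\right) = 3 \left(- \frac{14}{3}\right) = -14$)
$H{\left(h \right)} = -14$
$148 \left(-3\right) + H{\left(B{\left(-4,3 \right)} \right)} = 148 \left(-3\right) - 14 = -444 - 14 = -458$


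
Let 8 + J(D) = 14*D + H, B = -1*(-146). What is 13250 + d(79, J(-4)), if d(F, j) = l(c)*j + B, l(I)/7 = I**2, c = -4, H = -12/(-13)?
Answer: 82308/13 ≈ 6331.4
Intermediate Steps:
H = 12/13 (H = -12*(-1/13) = 12/13 ≈ 0.92308)
B = 146
J(D) = -92/13 + 14*D (J(D) = -8 + (14*D + 12/13) = -8 + (12/13 + 14*D) = -92/13 + 14*D)
l(I) = 7*I**2
d(F, j) = 146 + 112*j (d(F, j) = (7*(-4)**2)*j + 146 = (7*16)*j + 146 = 112*j + 146 = 146 + 112*j)
13250 + d(79, J(-4)) = 13250 + (146 + 112*(-92/13 + 14*(-4))) = 13250 + (146 + 112*(-92/13 - 56)) = 13250 + (146 + 112*(-820/13)) = 13250 + (146 - 91840/13) = 13250 - 89942/13 = 82308/13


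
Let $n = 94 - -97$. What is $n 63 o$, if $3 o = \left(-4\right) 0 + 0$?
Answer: $0$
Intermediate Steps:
$o = 0$ ($o = \frac{\left(-4\right) 0 + 0}{3} = \frac{0 + 0}{3} = \frac{1}{3} \cdot 0 = 0$)
$n = 191$ ($n = 94 + 97 = 191$)
$n 63 o = 191 \cdot 63 \cdot 0 = 12033 \cdot 0 = 0$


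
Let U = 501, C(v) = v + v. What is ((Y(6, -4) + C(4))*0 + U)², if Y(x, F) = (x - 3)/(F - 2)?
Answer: 251001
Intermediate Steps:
C(v) = 2*v
Y(x, F) = (-3 + x)/(-2 + F)
((Y(6, -4) + C(4))*0 + U)² = (((-3 + 6)/(-2 - 4) + 2*4)*0 + 501)² = ((3/(-6) + 8)*0 + 501)² = ((-⅙*3 + 8)*0 + 501)² = ((-½ + 8)*0 + 501)² = ((15/2)*0 + 501)² = (0 + 501)² = 501² = 251001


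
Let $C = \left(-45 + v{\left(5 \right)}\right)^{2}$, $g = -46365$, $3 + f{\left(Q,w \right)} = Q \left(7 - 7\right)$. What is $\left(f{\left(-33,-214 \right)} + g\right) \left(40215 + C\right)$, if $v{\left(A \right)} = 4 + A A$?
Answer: $-1876559328$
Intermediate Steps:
$v{\left(A \right)} = 4 + A^{2}$
$f{\left(Q,w \right)} = -3$ ($f{\left(Q,w \right)} = -3 + Q \left(7 - 7\right) = -3 + Q 0 = -3 + 0 = -3$)
$C = 256$ ($C = \left(-45 + \left(4 + 5^{2}\right)\right)^{2} = \left(-45 + \left(4 + 25\right)\right)^{2} = \left(-45 + 29\right)^{2} = \left(-16\right)^{2} = 256$)
$\left(f{\left(-33,-214 \right)} + g\right) \left(40215 + C\right) = \left(-3 - 46365\right) \left(40215 + 256\right) = \left(-46368\right) 40471 = -1876559328$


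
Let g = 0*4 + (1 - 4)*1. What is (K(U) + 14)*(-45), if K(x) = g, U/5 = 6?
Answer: -495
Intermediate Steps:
U = 30 (U = 5*6 = 30)
g = -3 (g = 0 - 3*1 = 0 - 3 = -3)
K(x) = -3
(K(U) + 14)*(-45) = (-3 + 14)*(-45) = 11*(-45) = -495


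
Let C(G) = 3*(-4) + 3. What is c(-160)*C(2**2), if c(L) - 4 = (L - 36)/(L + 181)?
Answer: 48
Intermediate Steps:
c(L) = 4 + (-36 + L)/(181 + L) (c(L) = 4 + (L - 36)/(L + 181) = 4 + (-36 + L)/(181 + L))
C(G) = -9 (C(G) = -12 + 3 = -9)
c(-160)*C(2**2) = ((688 + 5*(-160))/(181 - 160))*(-9) = ((688 - 800)/21)*(-9) = ((1/21)*(-112))*(-9) = -16/3*(-9) = 48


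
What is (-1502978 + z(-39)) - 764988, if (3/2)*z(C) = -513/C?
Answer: -29483444/13 ≈ -2.2680e+6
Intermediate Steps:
z(C) = -342/C (z(C) = 2*(-513/C)/3 = -342/C)
(-1502978 + z(-39)) - 764988 = (-1502978 - 342/(-39)) - 764988 = (-1502978 - 342*(-1/39)) - 764988 = (-1502978 + 114/13) - 764988 = -19538600/13 - 764988 = -29483444/13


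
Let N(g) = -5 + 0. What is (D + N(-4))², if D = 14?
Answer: 81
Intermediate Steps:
N(g) = -5
(D + N(-4))² = (14 - 5)² = 9² = 81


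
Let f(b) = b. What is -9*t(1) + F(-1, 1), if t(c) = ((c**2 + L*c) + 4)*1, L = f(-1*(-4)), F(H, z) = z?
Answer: -80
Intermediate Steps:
L = 4 (L = -1*(-4) = 4)
t(c) = 4 + c**2 + 4*c (t(c) = ((c**2 + 4*c) + 4)*1 = (4 + c**2 + 4*c)*1 = 4 + c**2 + 4*c)
-9*t(1) + F(-1, 1) = -9*(4 + 1**2 + 4*1) + 1 = -9*(4 + 1 + 4) + 1 = -9*9 + 1 = -81 + 1 = -80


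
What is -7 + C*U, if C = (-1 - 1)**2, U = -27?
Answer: -115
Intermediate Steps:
C = 4 (C = (-2)**2 = 4)
-7 + C*U = -7 + 4*(-27) = -7 - 108 = -115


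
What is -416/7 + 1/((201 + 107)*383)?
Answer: -7010431/117964 ≈ -59.429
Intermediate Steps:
-416/7 + 1/((201 + 107)*383) = -416*1/7 + (1/383)/308 = -416/7 + (1/308)*(1/383) = -416/7 + 1/117964 = -7010431/117964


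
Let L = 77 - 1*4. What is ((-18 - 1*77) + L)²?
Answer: 484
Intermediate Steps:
L = 73 (L = 77 - 4 = 73)
((-18 - 1*77) + L)² = ((-18 - 1*77) + 73)² = ((-18 - 77) + 73)² = (-95 + 73)² = (-22)² = 484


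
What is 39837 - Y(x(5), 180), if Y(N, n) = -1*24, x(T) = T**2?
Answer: 39861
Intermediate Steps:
Y(N, n) = -24
39837 - Y(x(5), 180) = 39837 - 1*(-24) = 39837 + 24 = 39861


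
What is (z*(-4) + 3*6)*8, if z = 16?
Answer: -368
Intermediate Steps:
(z*(-4) + 3*6)*8 = (16*(-4) + 3*6)*8 = (-64 + 18)*8 = -46*8 = -368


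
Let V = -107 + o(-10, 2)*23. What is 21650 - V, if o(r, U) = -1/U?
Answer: 43537/2 ≈ 21769.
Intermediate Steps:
V = -237/2 (V = -107 - 1/2*23 = -107 - 23/2 = -237/2 ≈ -118.50)
21650 - V = 21650 - 1*(-237/2) = 21650 + 237/2 = 43537/2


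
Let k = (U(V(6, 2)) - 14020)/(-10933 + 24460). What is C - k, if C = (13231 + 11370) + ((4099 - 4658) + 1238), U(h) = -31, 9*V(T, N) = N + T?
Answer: 341976611/13527 ≈ 25281.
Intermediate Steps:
V(T, N) = N/9 + T/9 (V(T, N) = (N + T)/9 = N/9 + T/9)
k = -14051/13527 (k = (-31 - 14020)/(-10933 + 24460) = -14051/13527 ≈ -1.0387)
C = 25280 (C = 24601 + (-559 + 1238) = 24601 + 679 = 25280)
C - k = 25280 - 1*(-14051/13527) = 25280 + 14051/13527 = 341976611/13527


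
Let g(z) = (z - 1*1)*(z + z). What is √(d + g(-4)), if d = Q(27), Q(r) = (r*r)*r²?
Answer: √531481 ≈ 729.03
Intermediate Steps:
Q(r) = r⁴ (Q(r) = r²*r² = r⁴)
g(z) = 2*z*(-1 + z) (g(z) = (z - 1)*(2*z) = (-1 + z)*(2*z) = 2*z*(-1 + z))
d = 531441 (d = 27⁴ = 531441)
√(d + g(-4)) = √(531441 + 2*(-4)*(-1 - 4)) = √(531441 + 2*(-4)*(-5)) = √(531441 + 40) = √531481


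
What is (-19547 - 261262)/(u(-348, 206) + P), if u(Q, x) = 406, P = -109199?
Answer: 280809/108793 ≈ 2.5811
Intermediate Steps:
(-19547 - 261262)/(u(-348, 206) + P) = (-19547 - 261262)/(406 - 109199) = -280809/(-108793) = -280809*(-1/108793) = 280809/108793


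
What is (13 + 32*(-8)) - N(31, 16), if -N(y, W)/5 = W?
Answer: -163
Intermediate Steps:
N(y, W) = -5*W
(13 + 32*(-8)) - N(31, 16) = (13 + 32*(-8)) - (-5)*16 = (13 - 256) - 1*(-80) = -243 + 80 = -163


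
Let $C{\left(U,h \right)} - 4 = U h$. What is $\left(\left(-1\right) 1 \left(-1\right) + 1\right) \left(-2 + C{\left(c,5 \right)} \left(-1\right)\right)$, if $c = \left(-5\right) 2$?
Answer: $88$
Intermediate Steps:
$c = -10$
$C{\left(U,h \right)} = 4 + U h$
$\left(\left(-1\right) 1 \left(-1\right) + 1\right) \left(-2 + C{\left(c,5 \right)} \left(-1\right)\right) = \left(\left(-1\right) 1 \left(-1\right) + 1\right) \left(-2 + \left(4 - 50\right) \left(-1\right)\right) = \left(\left(-1\right) \left(-1\right) + 1\right) \left(-2 + \left(4 - 50\right) \left(-1\right)\right) = \left(1 + 1\right) \left(-2 - -46\right) = 2 \left(-2 + 46\right) = 2 \cdot 44 = 88$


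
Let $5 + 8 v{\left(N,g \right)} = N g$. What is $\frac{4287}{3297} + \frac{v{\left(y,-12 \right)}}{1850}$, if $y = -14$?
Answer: $\frac{21328337}{16265200} \approx 1.3113$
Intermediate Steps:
$v{\left(N,g \right)} = - \frac{5}{8} + \frac{N g}{8}$
$\frac{4287}{3297} + \frac{v{\left(y,-12 \right)}}{1850} = \frac{4287}{3297} + \frac{- \frac{5}{8} + \frac{1}{8} \left(-14\right) \left(-12\right)}{1850} = 4287 \cdot \frac{1}{3297} + \left(- \frac{5}{8} + 21\right) \frac{1}{1850} = \frac{1429}{1099} + \frac{163}{8} \cdot \frac{1}{1850} = \frac{1429}{1099} + \frac{163}{14800} = \frac{21328337}{16265200}$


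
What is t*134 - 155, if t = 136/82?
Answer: 2757/41 ≈ 67.244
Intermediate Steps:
t = 68/41 (t = 136*(1/82) = 68/41 ≈ 1.6585)
t*134 - 155 = (68/41)*134 - 155 = 9112/41 - 155 = 2757/41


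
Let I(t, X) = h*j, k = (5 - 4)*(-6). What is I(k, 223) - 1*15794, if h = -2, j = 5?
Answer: -15804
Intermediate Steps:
k = -6 (k = 1*(-6) = -6)
I(t, X) = -10 (I(t, X) = -2*5 = -10)
I(k, 223) - 1*15794 = -10 - 1*15794 = -10 - 15794 = -15804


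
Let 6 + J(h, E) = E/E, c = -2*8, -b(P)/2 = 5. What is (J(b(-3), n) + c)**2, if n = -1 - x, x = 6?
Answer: 441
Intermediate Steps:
b(P) = -10 (b(P) = -2*5 = -10)
c = -16
n = -7 (n = -1 - 1*6 = -1 - 6 = -7)
J(h, E) = -5 (J(h, E) = -6 + E/E = -6 + 1 = -5)
(J(b(-3), n) + c)**2 = (-5 - 16)**2 = (-21)**2 = 441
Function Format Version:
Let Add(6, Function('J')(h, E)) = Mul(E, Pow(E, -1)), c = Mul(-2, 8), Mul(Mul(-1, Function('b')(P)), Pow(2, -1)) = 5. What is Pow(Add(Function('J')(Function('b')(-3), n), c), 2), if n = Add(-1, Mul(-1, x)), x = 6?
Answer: 441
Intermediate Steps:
Function('b')(P) = -10 (Function('b')(P) = Mul(-2, 5) = -10)
c = -16
n = -7 (n = Add(-1, Mul(-1, 6)) = Add(-1, -6) = -7)
Function('J')(h, E) = -5 (Function('J')(h, E) = Add(-6, Mul(E, Pow(E, -1))) = Add(-6, 1) = -5)
Pow(Add(Function('J')(Function('b')(-3), n), c), 2) = Pow(Add(-5, -16), 2) = Pow(-21, 2) = 441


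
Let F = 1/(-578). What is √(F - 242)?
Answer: I*√279754/34 ≈ 15.556*I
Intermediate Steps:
F = -1/578 ≈ -0.0017301
√(F - 242) = √(-1/578 - 242) = √(-139877/578) = I*√279754/34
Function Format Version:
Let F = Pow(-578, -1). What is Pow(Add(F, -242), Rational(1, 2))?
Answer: Mul(Rational(1, 34), I, Pow(279754, Rational(1, 2))) ≈ Mul(15.556, I)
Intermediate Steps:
F = Rational(-1, 578) ≈ -0.0017301
Pow(Add(F, -242), Rational(1, 2)) = Pow(Add(Rational(-1, 578), -242), Rational(1, 2)) = Pow(Rational(-139877, 578), Rational(1, 2)) = Mul(Rational(1, 34), I, Pow(279754, Rational(1, 2)))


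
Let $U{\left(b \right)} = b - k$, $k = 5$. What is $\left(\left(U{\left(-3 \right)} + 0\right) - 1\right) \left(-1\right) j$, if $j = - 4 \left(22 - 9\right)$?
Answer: $-468$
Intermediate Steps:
$U{\left(b \right)} = -5 + b$ ($U{\left(b \right)} = b - 5 = -5 + b$)
$j = -52$ ($j = \left(-4\right) 13 = -52$)
$\left(\left(U{\left(-3 \right)} + 0\right) - 1\right) \left(-1\right) j = \left(\left(\left(-5 - 3\right) + 0\right) - 1\right) \left(-1\right) \left(-52\right) = \left(\left(-8 + 0\right) - 1\right) \left(-1\right) \left(-52\right) = \left(-8 - 1\right) \left(-1\right) \left(-52\right) = \left(-9\right) \left(-1\right) \left(-52\right) = 9 \left(-52\right) = -468$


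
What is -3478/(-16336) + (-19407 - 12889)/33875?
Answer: -204885103/276691000 ≈ -0.74048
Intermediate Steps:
-3478/(-16336) + (-19407 - 12889)/33875 = -3478*(-1/16336) - 32296*1/33875 = 1739/8168 - 32296/33875 = -204885103/276691000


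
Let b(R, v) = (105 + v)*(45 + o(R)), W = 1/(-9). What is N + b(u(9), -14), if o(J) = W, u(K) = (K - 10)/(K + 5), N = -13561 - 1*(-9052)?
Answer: -3817/9 ≈ -424.11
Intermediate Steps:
N = -4509 (N = -13561 + 9052 = -4509)
u(K) = (-10 + K)/(5 + K)
W = -⅑ ≈ -0.11111
o(J) = -⅑
b(R, v) = 14140/3 + 404*v/9 (b(R, v) = (105 + v)*(45 - ⅑) = (105 + v)*(404/9) = 14140/3 + 404*v/9)
N + b(u(9), -14) = -4509 + (14140/3 + (404/9)*(-14)) = -4509 + (14140/3 - 5656/9) = -4509 + 36764/9 = -3817/9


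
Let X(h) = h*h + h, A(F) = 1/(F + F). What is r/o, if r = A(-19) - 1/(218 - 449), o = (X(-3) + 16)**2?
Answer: -193/4248552 ≈ -4.5427e-5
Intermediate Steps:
A(F) = 1/(2*F)
X(h) = h + h**2 (X(h) = h**2 + h = h + h**2)
o = 484 (o = (-3*(1 - 3) + 16)**2 = (-3*(-2) + 16)**2 = (6 + 16)**2 = 22**2 = 484)
r = -193/8778 (r = (1/2)/(-19) - 1/(218 - 449) = (1/2)*(-1/19) - 1/(-231) = -1/38 - 1*(-1/231) = -1/38 + 1/231 = -193/8778 ≈ -0.021987)
r/o = -193/8778/484 = -193/8778*1/484 = -193/4248552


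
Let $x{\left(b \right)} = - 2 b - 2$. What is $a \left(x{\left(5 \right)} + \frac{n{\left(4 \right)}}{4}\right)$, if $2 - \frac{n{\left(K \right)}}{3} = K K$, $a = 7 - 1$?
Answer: $-135$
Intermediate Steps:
$a = 6$ ($a = 7 - 1 = 6$)
$n{\left(K \right)} = 6 - 3 K^{2}$ ($n{\left(K \right)} = 6 - 3 K K = 6 - 3 K^{2}$)
$x{\left(b \right)} = -2 - 2 b$
$a \left(x{\left(5 \right)} + \frac{n{\left(4 \right)}}{4}\right) = 6 \left(\left(-2 - 10\right) + \frac{6 - 3 \cdot 4^{2}}{4}\right) = 6 \left(\left(-2 - 10\right) + \left(6 - 48\right) \frac{1}{4}\right) = 6 \left(-12 + \left(6 - 48\right) \frac{1}{4}\right) = 6 \left(-12 - \frac{21}{2}\right) = 6 \left(- \frac{45}{2}\right) = -135$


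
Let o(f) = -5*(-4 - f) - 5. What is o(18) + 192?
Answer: 297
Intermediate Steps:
o(f) = 15 + 5*f (o(f) = (20 + 5*f) - 5 = 15 + 5*f)
o(18) + 192 = (15 + 5*18) + 192 = (15 + 90) + 192 = 105 + 192 = 297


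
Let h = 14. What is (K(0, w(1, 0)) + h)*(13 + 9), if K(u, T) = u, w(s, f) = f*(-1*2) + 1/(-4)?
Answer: 308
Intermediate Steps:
w(s, f) = -1/4 - 2*f (w(s, f) = f*(-2) - 1/4 = -2*f - 1/4 = -1/4 - 2*f)
(K(0, w(1, 0)) + h)*(13 + 9) = (0 + 14)*(13 + 9) = 14*22 = 308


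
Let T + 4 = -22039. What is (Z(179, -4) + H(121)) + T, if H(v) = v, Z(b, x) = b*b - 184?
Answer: 9935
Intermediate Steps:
Z(b, x) = -184 + b² (Z(b, x) = b² - 184 = -184 + b²)
T = -22043 (T = -4 - 22039 = -22043)
(Z(179, -4) + H(121)) + T = ((-184 + 179²) + 121) - 22043 = ((-184 + 32041) + 121) - 22043 = (31857 + 121) - 22043 = 31978 - 22043 = 9935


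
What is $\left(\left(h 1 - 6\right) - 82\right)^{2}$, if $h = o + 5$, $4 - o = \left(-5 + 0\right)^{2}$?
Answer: $10816$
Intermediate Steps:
$o = -21$ ($o = 4 - \left(-5 + 0\right)^{2} = 4 - \left(-5\right)^{2} = 4 - 25 = -21$)
$h = -16$ ($h = -21 + 5 = -16$)
$\left(\left(h 1 - 6\right) - 82\right)^{2} = \left(\left(\left(-16\right) 1 - 6\right) - 82\right)^{2} = \left(\left(-16 - 6\right) - 82\right)^{2} = \left(-22 - 82\right)^{2} = \left(-104\right)^{2} = 10816$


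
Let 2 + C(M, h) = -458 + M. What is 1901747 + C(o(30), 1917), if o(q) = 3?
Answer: 1901290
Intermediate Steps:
C(M, h) = -460 + M (C(M, h) = -2 + (-458 + M) = -460 + M)
1901747 + C(o(30), 1917) = 1901747 + (-460 + 3) = 1901747 - 457 = 1901290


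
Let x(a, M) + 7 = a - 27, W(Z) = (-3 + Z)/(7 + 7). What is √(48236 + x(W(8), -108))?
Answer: √9447662/14 ≈ 219.55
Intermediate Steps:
W(Z) = -3/14 + Z/14 (W(Z) = (-3 + Z)/14 = (-3 + Z)*(1/14) = -3/14 + Z/14)
x(a, M) = -34 + a (x(a, M) = -7 + (a - 27) = -7 + (-27 + a) = -34 + a)
√(48236 + x(W(8), -108)) = √(48236 + (-34 + (-3/14 + (1/14)*8))) = √(48236 + (-34 + (-3/14 + 4/7))) = √(48236 + (-34 + 5/14)) = √(48236 - 471/14) = √(674833/14) = √9447662/14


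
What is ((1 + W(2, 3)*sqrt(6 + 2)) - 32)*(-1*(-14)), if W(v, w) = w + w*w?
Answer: -434 + 336*sqrt(2) ≈ 41.176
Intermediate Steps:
W(v, w) = w + w**2
((1 + W(2, 3)*sqrt(6 + 2)) - 32)*(-1*(-14)) = ((1 + (3*(1 + 3))*sqrt(6 + 2)) - 32)*(-1*(-14)) = ((1 + (3*4)*sqrt(8)) - 32)*14 = ((1 + 12*(2*sqrt(2))) - 32)*14 = ((1 + 24*sqrt(2)) - 32)*14 = (-31 + 24*sqrt(2))*14 = -434 + 336*sqrt(2)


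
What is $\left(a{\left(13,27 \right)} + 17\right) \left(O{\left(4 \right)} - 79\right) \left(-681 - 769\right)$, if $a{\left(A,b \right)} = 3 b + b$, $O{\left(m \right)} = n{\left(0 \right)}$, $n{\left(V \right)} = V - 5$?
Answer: $15225000$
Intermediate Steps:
$n{\left(V \right)} = -5 + V$
$O{\left(m \right)} = -5$ ($O{\left(m \right)} = -5 + 0 = -5$)
$a{\left(A,b \right)} = 4 b$
$\left(a{\left(13,27 \right)} + 17\right) \left(O{\left(4 \right)} - 79\right) \left(-681 - 769\right) = \left(4 \cdot 27 + 17\right) \left(-5 - 79\right) \left(-681 - 769\right) = \left(108 + 17\right) \left(-84\right) \left(-1450\right) = 125 \left(-84\right) \left(-1450\right) = \left(-10500\right) \left(-1450\right) = 15225000$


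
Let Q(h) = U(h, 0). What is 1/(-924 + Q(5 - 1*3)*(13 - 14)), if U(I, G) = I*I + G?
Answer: -1/928 ≈ -0.0010776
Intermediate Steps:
U(I, G) = G + I**2 (U(I, G) = I**2 + G = G + I**2)
Q(h) = h**2 (Q(h) = 0 + h**2 = h**2)
1/(-924 + Q(5 - 1*3)*(13 - 14)) = 1/(-924 + (5 - 1*3)**2*(13 - 14)) = 1/(-924 + (5 - 3)**2*(-1)) = 1/(-924 + 2**2*(-1)) = 1/(-924 + 4*(-1)) = 1/(-924 - 4) = 1/(-928) = -1/928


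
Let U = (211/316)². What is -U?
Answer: -44521/99856 ≈ -0.44585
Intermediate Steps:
U = 44521/99856 (U = (211*(1/316))² = (211/316)² = 44521/99856 ≈ 0.44585)
-U = -1*44521/99856 = -44521/99856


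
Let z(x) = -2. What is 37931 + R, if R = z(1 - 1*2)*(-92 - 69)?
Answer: 38253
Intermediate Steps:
R = 322 (R = -2*(-92 - 69) = -2*(-161) = 322)
37931 + R = 37931 + 322 = 38253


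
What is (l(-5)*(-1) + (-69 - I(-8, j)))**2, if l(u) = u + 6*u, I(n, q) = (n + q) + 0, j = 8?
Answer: 1156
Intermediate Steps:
I(n, q) = n + q
l(u) = 7*u
(l(-5)*(-1) + (-69 - I(-8, j)))**2 = ((7*(-5))*(-1) + (-69 - (-8 + 8)))**2 = (-35*(-1) + (-69 - 1*0))**2 = (35 + (-69 + 0))**2 = (35 - 69)**2 = (-34)**2 = 1156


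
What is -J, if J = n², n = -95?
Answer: -9025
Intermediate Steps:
J = 9025 (J = (-95)² = 9025)
-J = -1*9025 = -9025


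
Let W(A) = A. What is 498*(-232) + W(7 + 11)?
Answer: -115518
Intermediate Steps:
498*(-232) + W(7 + 11) = 498*(-232) + (7 + 11) = -115536 + 18 = -115518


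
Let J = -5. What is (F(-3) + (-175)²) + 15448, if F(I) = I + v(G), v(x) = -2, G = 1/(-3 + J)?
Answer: 46068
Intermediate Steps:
G = -⅛ (G = 1/(-3 - 5) = 1/(-8) = -⅛ ≈ -0.12500)
F(I) = -2 + I (F(I) = I - 2 = -2 + I)
(F(-3) + (-175)²) + 15448 = ((-2 - 3) + (-175)²) + 15448 = (-5 + 30625) + 15448 = 30620 + 15448 = 46068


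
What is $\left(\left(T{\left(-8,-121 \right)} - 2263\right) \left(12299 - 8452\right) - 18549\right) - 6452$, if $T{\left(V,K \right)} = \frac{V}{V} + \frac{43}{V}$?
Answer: $- \frac{69980741}{8} \approx -8.7476 \cdot 10^{6}$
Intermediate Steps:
$T{\left(V,K \right)} = 1 + \frac{43}{V}$
$\left(\left(T{\left(-8,-121 \right)} - 2263\right) \left(12299 - 8452\right) - 18549\right) - 6452 = \left(\left(\frac{43 - 8}{-8} - 2263\right) \left(12299 - 8452\right) - 18549\right) - 6452 = \left(\left(\left(- \frac{1}{8}\right) 35 - 2263\right) 3847 - 18549\right) - 6452 = \left(\left(- \frac{35}{8} - 2263\right) 3847 - 18549\right) - 6452 = \left(\left(- \frac{18139}{8}\right) 3847 - 18549\right) - 6452 = \left(- \frac{69780733}{8} - 18549\right) - 6452 = - \frac{69929125}{8} - 6452 = - \frac{69980741}{8}$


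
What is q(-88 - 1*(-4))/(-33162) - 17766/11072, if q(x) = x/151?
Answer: -7413469987/4620218272 ≈ -1.6046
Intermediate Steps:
q(x) = x/151 (q(x) = x*(1/151) = x/151)
q(-88 - 1*(-4))/(-33162) - 17766/11072 = ((-88 - 1*(-4))/151)/(-33162) - 17766/11072 = ((-88 + 4)/151)*(-1/33162) - 17766*1/11072 = ((1/151)*(-84))*(-1/33162) - 8883/5536 = -84/151*(-1/33162) - 8883/5536 = 14/834577 - 8883/5536 = -7413469987/4620218272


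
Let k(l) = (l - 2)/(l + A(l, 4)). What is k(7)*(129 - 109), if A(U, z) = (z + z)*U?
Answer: 100/63 ≈ 1.5873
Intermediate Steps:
A(U, z) = 2*U*z (A(U, z) = (2*z)*U = 2*U*z)
k(l) = (-2 + l)/(9*l) (k(l) = (l - 2)/(l + 2*l*4) = (-2 + l)/(l + 8*l) = (-2 + l)/((9*l)) = (-2 + l)*(1/(9*l)) = (-2 + l)/(9*l))
k(7)*(129 - 109) = ((⅑)*(-2 + 7)/7)*(129 - 109) = ((⅑)*(⅐)*5)*20 = (5/63)*20 = 100/63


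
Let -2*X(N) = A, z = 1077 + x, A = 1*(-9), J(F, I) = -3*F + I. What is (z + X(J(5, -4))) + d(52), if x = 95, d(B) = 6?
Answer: 2365/2 ≈ 1182.5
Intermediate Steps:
J(F, I) = I - 3*F
A = -9
z = 1172 (z = 1077 + 95 = 1172)
X(N) = 9/2 (X(N) = -1/2*(-9) = 9/2)
(z + X(J(5, -4))) + d(52) = (1172 + 9/2) + 6 = 2353/2 + 6 = 2365/2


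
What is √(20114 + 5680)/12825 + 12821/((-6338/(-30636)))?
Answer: 196392078/3169 + √2866/4275 ≈ 61973.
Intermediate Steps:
√(20114 + 5680)/12825 + 12821/((-6338/(-30636))) = √25794*(1/12825) + 12821/((-6338*(-1/30636))) = (3*√2866)*(1/12825) + 12821/(3169/15318) = √2866/4275 + 12821*(15318/3169) = √2866/4275 + 196392078/3169 = 196392078/3169 + √2866/4275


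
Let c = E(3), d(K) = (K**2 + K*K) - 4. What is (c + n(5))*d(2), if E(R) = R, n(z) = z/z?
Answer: 16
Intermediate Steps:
d(K) = -4 + 2*K**2 (d(K) = (K**2 + K**2) - 4 = 2*K**2 - 4 = -4 + 2*K**2)
n(z) = 1
c = 3
(c + n(5))*d(2) = (3 + 1)*(-4 + 2*2**2) = 4*(-4 + 2*4) = 4*(-4 + 8) = 4*4 = 16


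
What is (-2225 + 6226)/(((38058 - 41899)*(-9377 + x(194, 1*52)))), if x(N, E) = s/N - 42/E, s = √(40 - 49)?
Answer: 5188026750517/46706710883838847 + 196765179*I/1074254350328293481 ≈ 0.00011108 + 1.8316e-10*I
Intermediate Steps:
s = 3*I (s = √(-9) = 3*I ≈ 3.0*I)
x(N, E) = -42/E + 3*I/N (x(N, E) = (3*I)/N - 42/E = 3*I/N - 42/E = -42/E + 3*I/N)
(-2225 + 6226)/(((38058 - 41899)*(-9377 + x(194, 1*52)))) = (-2225 + 6226)/(((38058 - 41899)*(-9377 + (-42/(1*52) + 3*I/194)))) = 4001/((-3841*(-9377 + (-42/52 + 3*I*(1/194))))) = 4001/((-3841*(-9377 + (-42*1/52 + 3*I/194)))) = 4001/((-3841*(-9377 + (-21/26 + 3*I/194)))) = 4001/((-3841*(-243823/26 + 3*I/194))) = 4001/(936524143/26 - 11523*I/194) = 4001*(3180242*(936524143/26 + 11523*I/194)/4126210959610975260521) = 12724148242*(936524143/26 + 11523*I/194)/4126210959610975260521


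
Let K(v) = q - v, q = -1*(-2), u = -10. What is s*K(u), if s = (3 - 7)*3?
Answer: -144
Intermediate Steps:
s = -12 (s = -4*3 = -12)
q = 2
K(v) = 2 - v
s*K(u) = -12*(2 - 1*(-10)) = -12*(2 + 10) = -12*12 = -144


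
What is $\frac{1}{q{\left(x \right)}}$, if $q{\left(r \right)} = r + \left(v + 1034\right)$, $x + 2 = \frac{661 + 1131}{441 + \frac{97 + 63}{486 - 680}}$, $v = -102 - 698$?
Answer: $\frac{42697}{10079528} \approx 0.004236$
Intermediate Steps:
$v = -800$ ($v = -102 - 698 = -800$)
$x = \frac{88430}{42697}$ ($x = -2 + \frac{661 + 1131}{441 + \frac{97 + 63}{486 - 680}} = -2 + \frac{1792}{441 + \frac{160}{-194}} = -2 + \frac{1792}{441 + 160 \left(- \frac{1}{194}\right)} = -2 + \frac{1792}{441 - \frac{80}{97}} = -2 + \frac{1792}{\frac{42697}{97}} = -2 + 1792 \cdot \frac{97}{42697} = -2 + \frac{173824}{42697} = \frac{88430}{42697} \approx 2.0711$)
$q{\left(r \right)} = 234 + r$ ($q{\left(r \right)} = r + \left(-800 + 1034\right) = r + 234 = 234 + r$)
$\frac{1}{q{\left(x \right)}} = \frac{1}{234 + \frac{88430}{42697}} = \frac{1}{\frac{10079528}{42697}} = \frac{42697}{10079528}$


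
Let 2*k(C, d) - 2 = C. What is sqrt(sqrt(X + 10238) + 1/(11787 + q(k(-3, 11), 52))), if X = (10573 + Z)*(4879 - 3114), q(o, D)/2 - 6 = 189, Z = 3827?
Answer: sqrt(1353 + 16475481*sqrt(25426238))/4059 ≈ 71.010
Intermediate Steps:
k(C, d) = 1 + C/2
q(o, D) = 390 (q(o, D) = 12 + 2*189 = 12 + 378 = 390)
X = 25416000 (X = (10573 + 3827)*(4879 - 3114) = 14400*1765 = 25416000)
sqrt(sqrt(X + 10238) + 1/(11787 + q(k(-3, 11), 52))) = sqrt(sqrt(25416000 + 10238) + 1/(11787 + 390)) = sqrt(sqrt(25426238) + 1/12177) = sqrt(1/12177 + sqrt(25426238))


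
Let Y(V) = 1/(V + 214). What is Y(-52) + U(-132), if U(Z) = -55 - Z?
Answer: 12475/162 ≈ 77.006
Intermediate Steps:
Y(V) = 1/(214 + V)
Y(-52) + U(-132) = 1/(214 - 52) + (-55 - 1*(-132)) = 1/162 + (-55 + 132) = 1/162 + 77 = 12475/162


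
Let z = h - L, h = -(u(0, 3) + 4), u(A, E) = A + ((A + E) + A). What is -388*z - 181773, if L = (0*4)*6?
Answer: -179057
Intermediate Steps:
L = 0 (L = 0*6 = 0)
u(A, E) = E + 3*A (u(A, E) = A + (E + 2*A) = E + 3*A)
h = -7 (h = -((3 + 3*0) + 4) = -((3 + 0) + 4) = -(3 + 4) = -1*7 = -7)
z = -7 (z = -7 - 1*0 = -7 + 0 = -7)
-388*z - 181773 = -388*(-7) - 181773 = 2716 - 181773 = -179057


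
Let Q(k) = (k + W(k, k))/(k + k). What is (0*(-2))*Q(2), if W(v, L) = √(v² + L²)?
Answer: 0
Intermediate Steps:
W(v, L) = √(L² + v²)
Q(k) = (k + √2*√(k²))/(2*k) (Q(k) = (k + √(k² + k²))/(k + k) = (k + √(2*k²))/((2*k)) = (k + √2*√(k²))*(1/(2*k)) = (k + √2*√(k²))/(2*k))
(0*(-2))*Q(2) = (0*(-2))*((½)*(2 + √2*√(2²))/2) = 0*((½)*(½)*(2 + √2*√4)) = 0*((½)*(½)*(2 + √2*2)) = 0*((½)*(½)*(2 + 2*√2)) = 0*(½ + √2/2) = 0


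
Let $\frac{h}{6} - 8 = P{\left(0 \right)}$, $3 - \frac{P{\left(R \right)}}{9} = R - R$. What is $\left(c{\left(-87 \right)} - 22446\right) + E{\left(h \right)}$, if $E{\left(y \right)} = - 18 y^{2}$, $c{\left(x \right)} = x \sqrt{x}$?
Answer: $-816246 - 87 i \sqrt{87} \approx -8.1625 \cdot 10^{5} - 811.48 i$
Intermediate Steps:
$c{\left(x \right)} = x^{\frac{3}{2}}$
$P{\left(R \right)} = 27$ ($P{\left(R \right)} = 27 - 9 \left(R - R\right) = 27 - 0 = 27 + 0 = 27$)
$h = 210$ ($h = 48 + 6 \cdot 27 = 48 + 162 = 210$)
$\left(c{\left(-87 \right)} - 22446\right) + E{\left(h \right)} = \left(\left(-87\right)^{\frac{3}{2}} - 22446\right) - 18 \cdot 210^{2} = \left(- 87 i \sqrt{87} - 22446\right) - 793800 = \left(-22446 - 87 i \sqrt{87}\right) - 793800 = -816246 - 87 i \sqrt{87}$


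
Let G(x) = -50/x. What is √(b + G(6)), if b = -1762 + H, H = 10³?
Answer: I*√6933/3 ≈ 27.755*I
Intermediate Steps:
H = 1000
b = -762 (b = -1762 + 1000 = -762)
√(b + G(6)) = √(-762 - 50/6) = √(-762 - 50*⅙) = √(-762 - 25/3) = √(-2311/3) = I*√6933/3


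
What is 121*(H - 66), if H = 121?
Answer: 6655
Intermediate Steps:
121*(H - 66) = 121*(121 - 66) = 121*55 = 6655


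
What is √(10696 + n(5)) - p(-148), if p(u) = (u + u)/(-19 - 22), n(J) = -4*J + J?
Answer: -296/41 + √10681 ≈ 96.129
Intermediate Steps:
n(J) = -3*J
p(u) = -2*u/41 (p(u) = (2*u)/(-41) = (2*u)*(-1/41) = -2*u/41)
√(10696 + n(5)) - p(-148) = √(10696 - 3*5) - (-2)*(-148)/41 = √(10696 - 15) - 1*296/41 = √10681 - 296/41 = -296/41 + √10681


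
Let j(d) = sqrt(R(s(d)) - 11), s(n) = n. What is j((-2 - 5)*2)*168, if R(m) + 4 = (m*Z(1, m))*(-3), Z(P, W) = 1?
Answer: 504*sqrt(3) ≈ 872.95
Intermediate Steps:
R(m) = -4 - 3*m (R(m) = -4 + (m*1)*(-3) = -4 + m*(-3) = -4 - 3*m)
j(d) = sqrt(-15 - 3*d) (j(d) = sqrt((-4 - 3*d) - 11) = sqrt(-15 - 3*d))
j((-2 - 5)*2)*168 = sqrt(-15 - 3*(-2 - 5)*2)*168 = sqrt(-15 - (-21)*2)*168 = sqrt(-15 - 3*(-14))*168 = sqrt(-15 + 42)*168 = sqrt(27)*168 = (3*sqrt(3))*168 = 504*sqrt(3)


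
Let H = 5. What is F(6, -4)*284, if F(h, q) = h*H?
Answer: 8520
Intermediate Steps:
F(h, q) = 5*h (F(h, q) = h*5 = 5*h)
F(6, -4)*284 = (5*6)*284 = 30*284 = 8520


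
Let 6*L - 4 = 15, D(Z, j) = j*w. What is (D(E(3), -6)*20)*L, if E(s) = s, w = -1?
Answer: 380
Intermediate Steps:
D(Z, j) = -j (D(Z, j) = j*(-1) = -j)
L = 19/6 (L = ⅔ + (⅙)*15 = ⅔ + 5/2 = 19/6 ≈ 3.1667)
(D(E(3), -6)*20)*L = (-1*(-6)*20)*(19/6) = (6*20)*(19/6) = 120*(19/6) = 380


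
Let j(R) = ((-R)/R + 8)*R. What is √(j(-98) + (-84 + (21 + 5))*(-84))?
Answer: √4186 ≈ 64.699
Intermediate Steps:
j(R) = 7*R (j(R) = (-1 + 8)*R = 7*R)
√(j(-98) + (-84 + (21 + 5))*(-84)) = √(7*(-98) + (-84 + (21 + 5))*(-84)) = √(-686 + (-84 + 26)*(-84)) = √(-686 - 58*(-84)) = √(-686 + 4872) = √4186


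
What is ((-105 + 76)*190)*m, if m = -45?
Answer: 247950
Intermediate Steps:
((-105 + 76)*190)*m = ((-105 + 76)*190)*(-45) = -29*190*(-45) = -5510*(-45) = 247950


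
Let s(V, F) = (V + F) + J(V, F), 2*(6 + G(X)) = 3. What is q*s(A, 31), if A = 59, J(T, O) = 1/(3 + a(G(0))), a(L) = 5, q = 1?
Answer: 721/8 ≈ 90.125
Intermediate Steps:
G(X) = -9/2 (G(X) = -6 + (½)*3 = -6 + 3/2 = -9/2)
J(T, O) = ⅛ (J(T, O) = 1/(3 + 5) = 1/8 = ⅛)
s(V, F) = ⅛ + F + V (s(V, F) = (V + F) + ⅛ = (F + V) + ⅛ = ⅛ + F + V)
q*s(A, 31) = 1*(⅛ + 31 + 59) = 1*(721/8) = 721/8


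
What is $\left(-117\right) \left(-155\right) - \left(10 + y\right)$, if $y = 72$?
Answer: $18053$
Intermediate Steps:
$\left(-117\right) \left(-155\right) - \left(10 + y\right) = \left(-117\right) \left(-155\right) - 82 = 18135 - 82 = 18053$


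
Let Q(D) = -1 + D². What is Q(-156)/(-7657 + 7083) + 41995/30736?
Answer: -361927715/8821232 ≈ -41.029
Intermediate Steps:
Q(-156)/(-7657 + 7083) + 41995/30736 = (-1 + (-156)²)/(-7657 + 7083) + 41995/30736 = (-1 + 24336)/(-574) + 41995*(1/30736) = 24335*(-1/574) + 41995/30736 = -24335/574 + 41995/30736 = -361927715/8821232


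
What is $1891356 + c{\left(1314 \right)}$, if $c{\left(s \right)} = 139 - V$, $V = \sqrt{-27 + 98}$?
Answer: $1891495 - \sqrt{71} \approx 1.8915 \cdot 10^{6}$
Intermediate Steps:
$V = \sqrt{71} \approx 8.4261$
$c{\left(s \right)} = 139 - \sqrt{71}$
$1891356 + c{\left(1314 \right)} = 1891356 + \left(139 - \sqrt{71}\right) = 1891495 - \sqrt{71}$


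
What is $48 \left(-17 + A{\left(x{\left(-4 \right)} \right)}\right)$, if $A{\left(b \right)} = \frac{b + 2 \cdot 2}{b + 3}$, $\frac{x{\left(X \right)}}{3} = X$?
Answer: $- \frac{2320}{3} \approx -773.33$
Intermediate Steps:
$x{\left(X \right)} = 3 X$
$A{\left(b \right)} = \frac{4 + b}{3 + b}$ ($A{\left(b \right)} = \frac{b + 4}{3 + b} = \frac{4 + b}{3 + b}$)
$48 \left(-17 + A{\left(x{\left(-4 \right)} \right)}\right) = 48 \left(-17 + \frac{4 + 3 \left(-4\right)}{3 + 3 \left(-4\right)}\right) = 48 \left(-17 + \frac{4 - 12}{3 - 12}\right) = 48 \left(-17 + \frac{1}{-9} \left(-8\right)\right) = 48 \left(-17 - - \frac{8}{9}\right) = 48 \left(-17 + \frac{8}{9}\right) = 48 \left(- \frac{145}{9}\right) = - \frac{2320}{3}$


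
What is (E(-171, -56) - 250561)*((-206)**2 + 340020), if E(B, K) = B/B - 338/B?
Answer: -16386488716432/171 ≈ -9.5827e+10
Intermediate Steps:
E(B, K) = 1 - 338/B
(E(-171, -56) - 250561)*((-206)**2 + 340020) = ((-338 - 171)/(-171) - 250561)*((-206)**2 + 340020) = (-1/171*(-509) - 250561)*(42436 + 340020) = (509/171 - 250561)*382456 = -42845422/171*382456 = -16386488716432/171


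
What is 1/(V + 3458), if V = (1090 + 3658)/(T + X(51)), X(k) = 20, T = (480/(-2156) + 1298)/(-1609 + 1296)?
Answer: 1337319/5024959520 ≈ 0.00026614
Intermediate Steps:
T = -699502/168707 (T = (480*(-1/2156) + 1298)/(-313) = (-120/539 + 1298)*(-1/313) = (699502/539)*(-1/313) = -699502/168707 ≈ -4.1463)
V = 400510418/1337319 (V = (1090 + 3658)/(-699502/168707 + 20) = 4748/(2674638/168707) = 4748*(168707/2674638) = 400510418/1337319 ≈ 299.49)
1/(V + 3458) = 1/(400510418/1337319 + 3458) = 1/(5024959520/1337319) = 1337319/5024959520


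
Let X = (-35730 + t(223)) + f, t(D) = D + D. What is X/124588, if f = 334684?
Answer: 74850/31147 ≈ 2.4031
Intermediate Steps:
t(D) = 2*D
X = 299400 (X = (-35730 + 2*223) + 334684 = (-35730 + 446) + 334684 = -35284 + 334684 = 299400)
X/124588 = 299400/124588 = 299400*(1/124588) = 74850/31147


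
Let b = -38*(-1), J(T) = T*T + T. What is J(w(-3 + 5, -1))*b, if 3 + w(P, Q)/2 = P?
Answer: 76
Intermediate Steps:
w(P, Q) = -6 + 2*P
J(T) = T + T² (J(T) = T² + T = T + T²)
b = 38
J(w(-3 + 5, -1))*b = ((-6 + 2*(-3 + 5))*(1 + (-6 + 2*(-3 + 5))))*38 = ((-6 + 2*2)*(1 + (-6 + 2*2)))*38 = ((-6 + 4)*(1 + (-6 + 4)))*38 = -2*(1 - 2)*38 = -2*(-1)*38 = 2*38 = 76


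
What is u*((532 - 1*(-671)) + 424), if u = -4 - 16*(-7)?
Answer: 175716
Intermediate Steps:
u = 108 (u = -4 + 112 = 108)
u*((532 - 1*(-671)) + 424) = 108*((532 - 1*(-671)) + 424) = 108*((532 + 671) + 424) = 108*(1203 + 424) = 108*1627 = 175716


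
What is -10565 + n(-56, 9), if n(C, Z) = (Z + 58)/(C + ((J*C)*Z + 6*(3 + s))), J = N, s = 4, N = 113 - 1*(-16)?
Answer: -687042017/65030 ≈ -10565.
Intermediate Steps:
N = 129 (N = 113 + 16 = 129)
J = 129
n(C, Z) = (58 + Z)/(42 + C + 129*C*Z) (n(C, Z) = (Z + 58)/(C + ((129*C)*Z + 6*(3 + 4))) = (58 + Z)/(C + (129*C*Z + 6*7)) = (58 + Z)/(C + (129*C*Z + 42)) = (58 + Z)/(C + (42 + 129*C*Z)) = (58 + Z)/(42 + C + 129*C*Z))
-10565 + n(-56, 9) = -10565 + (58 + 9)/(42 - 56 + 129*(-56)*9) = -10565 + 67/(42 - 56 - 65016) = -10565 + 67/(-65030) = -10565 - 1/65030*67 = -10565 - 67/65030 = -687042017/65030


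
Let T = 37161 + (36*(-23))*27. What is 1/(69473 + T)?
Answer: 1/84278 ≈ 1.1865e-5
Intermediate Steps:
T = 14805 (T = 37161 - 828*27 = 37161 - 22356 = 14805)
1/(69473 + T) = 1/(69473 + 14805) = 1/84278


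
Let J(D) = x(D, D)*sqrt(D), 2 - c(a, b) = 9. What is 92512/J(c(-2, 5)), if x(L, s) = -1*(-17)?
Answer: -13216*I*sqrt(7)/17 ≈ -2056.8*I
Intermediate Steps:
c(a, b) = -7 (c(a, b) = 2 - 1*9 = 2 - 9 = -7)
x(L, s) = 17
J(D) = 17*sqrt(D)
92512/J(c(-2, 5)) = 92512/((17*sqrt(-7))) = 92512/((17*(I*sqrt(7)))) = 92512/((17*I*sqrt(7))) = 92512*(-I*sqrt(7)/119) = -13216*I*sqrt(7)/17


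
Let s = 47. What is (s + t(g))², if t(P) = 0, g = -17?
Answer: 2209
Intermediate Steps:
(s + t(g))² = (47 + 0)² = 47² = 2209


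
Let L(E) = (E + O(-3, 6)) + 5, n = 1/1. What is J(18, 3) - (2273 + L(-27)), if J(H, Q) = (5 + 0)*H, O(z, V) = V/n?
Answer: -2167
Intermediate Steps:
n = 1
O(z, V) = V (O(z, V) = V/1 = V*1 = V)
J(H, Q) = 5*H
L(E) = 11 + E (L(E) = (E + 6) + 5 = (6 + E) + 5 = 11 + E)
J(18, 3) - (2273 + L(-27)) = 5*18 - (2273 + (11 - 27)) = 90 - (2273 - 16) = 90 - 1*2257 = 90 - 2257 = -2167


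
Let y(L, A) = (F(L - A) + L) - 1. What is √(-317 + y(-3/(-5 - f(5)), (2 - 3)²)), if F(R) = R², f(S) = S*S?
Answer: I*√31709/10 ≈ 17.807*I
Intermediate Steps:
f(S) = S²
y(L, A) = -1 + L + (L - A)² (y(L, A) = ((L - A)² + L) - 1 = (L + (L - A)²) - 1 = -1 + L + (L - A)²)
√(-317 + y(-3/(-5 - f(5)), (2 - 3)²)) = √(-317 + (-1 - 3/(-5 - 1*5²) + ((2 - 3)² - (-3)/(-5 - 1*5²))²)) = √(-317 + (-1 - 3/(-5 - 1*25) + ((-1)² - (-3)/(-5 - 1*25))²)) = √(-317 + (-1 - 3/(-5 - 25) + (1 - (-3)/(-5 - 25))²)) = √(-317 + (-1 - 3/(-30) + (1 - (-3)/(-30))²)) = √(-317 + (-1 - 3*(-1/30) + (1 - (-3)*(-1)/30)²)) = √(-317 + (-1 + ⅒ + (1 - 1*⅒)²)) = √(-317 + (-1 + ⅒ + (1 - ⅒)²)) = √(-317 + (-1 + ⅒ + (9/10)²)) = √(-317 + (-1 + ⅒ + 81/100)) = √(-317 - 9/100) = √(-31709/100) = I*√31709/10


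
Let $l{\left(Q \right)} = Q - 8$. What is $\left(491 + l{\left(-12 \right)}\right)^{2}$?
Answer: $221841$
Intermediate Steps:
$l{\left(Q \right)} = -8 + Q$ ($l{\left(Q \right)} = Q - 8 = -8 + Q$)
$\left(491 + l{\left(-12 \right)}\right)^{2} = \left(491 - 20\right)^{2} = 471^{2} = 221841$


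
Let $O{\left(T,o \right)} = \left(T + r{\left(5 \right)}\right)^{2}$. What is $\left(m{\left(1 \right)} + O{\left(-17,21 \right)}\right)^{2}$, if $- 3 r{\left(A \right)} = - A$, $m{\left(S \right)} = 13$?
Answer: $\frac{4986289}{81} \approx 61559.0$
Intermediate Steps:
$r{\left(A \right)} = \frac{A}{3}$ ($r{\left(A \right)} = - \frac{\left(-1\right) A}{3} = \frac{A}{3}$)
$O{\left(T,o \right)} = \left(\frac{5}{3} + T\right)^{2}$ ($O{\left(T,o \right)} = \left(T + \frac{1}{3} \cdot 5\right)^{2} = \left(T + \frac{5}{3}\right)^{2} = \left(\frac{5}{3} + T\right)^{2}$)
$\left(m{\left(1 \right)} + O{\left(-17,21 \right)}\right)^{2} = \left(13 + \frac{\left(5 + 3 \left(-17\right)\right)^{2}}{9}\right)^{2} = \left(13 + \frac{\left(5 - 51\right)^{2}}{9}\right)^{2} = \left(13 + \frac{\left(-46\right)^{2}}{9}\right)^{2} = \left(13 + \frac{1}{9} \cdot 2116\right)^{2} = \left(13 + \frac{2116}{9}\right)^{2} = \left(\frac{2233}{9}\right)^{2} = \frac{4986289}{81}$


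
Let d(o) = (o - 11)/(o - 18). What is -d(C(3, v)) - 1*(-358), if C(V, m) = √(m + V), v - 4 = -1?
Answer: 18942/53 + 7*√6/318 ≈ 357.45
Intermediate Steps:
v = 3 (v = 4 - 1 = 3)
C(V, m) = √(V + m)
d(o) = (-11 + o)/(-18 + o)
-d(C(3, v)) - 1*(-358) = -(-11 + √(3 + 3))/(-18 + √(3 + 3)) - 1*(-358) = -(-11 + √6)/(-18 + √6) + 358 = 358 - (-11 + √6)/(-18 + √6)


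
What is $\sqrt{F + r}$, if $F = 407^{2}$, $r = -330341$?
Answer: $2 i \sqrt{41173} \approx 405.82 i$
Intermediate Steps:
$F = 165649$
$\sqrt{F + r} = \sqrt{165649 - 330341} = \sqrt{-164692} = 2 i \sqrt{41173}$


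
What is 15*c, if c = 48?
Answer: 720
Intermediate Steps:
15*c = 15*48 = 720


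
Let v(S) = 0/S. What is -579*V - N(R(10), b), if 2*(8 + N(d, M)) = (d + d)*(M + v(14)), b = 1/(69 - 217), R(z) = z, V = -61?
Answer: 2614203/74 ≈ 35327.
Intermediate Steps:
b = -1/148 (b = 1/(-148) = -1/148 ≈ -0.0067568)
v(S) = 0
N(d, M) = -8 + M*d (N(d, M) = -8 + ((d + d)*(M + 0))/2 = -8 + ((2*d)*M)/2 = -8 + (2*M*d)/2 = -8 + M*d)
-579*V - N(R(10), b) = -579*(-61) - (-8 - 1/148*10) = 35319 - (-8 - 5/74) = 35319 - 1*(-597/74) = 35319 + 597/74 = 2614203/74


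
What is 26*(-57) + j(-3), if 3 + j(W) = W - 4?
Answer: -1492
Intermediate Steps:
j(W) = -7 + W (j(W) = -3 + (W - 4) = -3 + (-4 + W) = -7 + W)
26*(-57) + j(-3) = 26*(-57) + (-7 - 3) = -1482 - 10 = -1492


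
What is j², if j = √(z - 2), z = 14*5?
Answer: 68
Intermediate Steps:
z = 70
j = 2*√17 (j = √(70 - 2) = √68 = 2*√17 ≈ 8.2462)
j² = (2*√17)² = 68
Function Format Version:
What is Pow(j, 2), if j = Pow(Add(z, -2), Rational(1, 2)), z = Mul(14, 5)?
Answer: 68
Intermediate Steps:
z = 70
j = Mul(2, Pow(17, Rational(1, 2))) (j = Pow(Add(70, -2), Rational(1, 2)) = Pow(68, Rational(1, 2)) = Mul(2, Pow(17, Rational(1, 2))) ≈ 8.2462)
Pow(j, 2) = Pow(Mul(2, Pow(17, Rational(1, 2))), 2) = 68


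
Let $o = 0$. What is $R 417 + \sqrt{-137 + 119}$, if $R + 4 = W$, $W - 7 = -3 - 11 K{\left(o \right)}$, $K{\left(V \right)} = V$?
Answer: $3 i \sqrt{2} \approx 4.2426 i$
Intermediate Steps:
$W = 4$ ($W = 7 - 3 = 4$)
$R = 0$ ($R = -4 + 4 = 0$)
$R 417 + \sqrt{-137 + 119} = 0 \cdot 417 + \sqrt{-137 + 119} = 0 + \sqrt{-18} = 0 + 3 i \sqrt{2} = 3 i \sqrt{2}$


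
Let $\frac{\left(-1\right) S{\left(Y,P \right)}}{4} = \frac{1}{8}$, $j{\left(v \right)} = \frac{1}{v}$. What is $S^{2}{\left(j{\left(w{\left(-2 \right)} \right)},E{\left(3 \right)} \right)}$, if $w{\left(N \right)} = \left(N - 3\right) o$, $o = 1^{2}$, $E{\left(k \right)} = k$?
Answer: $\frac{1}{4} \approx 0.25$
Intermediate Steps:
$o = 1$
$w{\left(N \right)} = -3 + N$ ($w{\left(N \right)} = \left(N - 3\right) 1 = \left(-3 + N\right) 1 = -3 + N$)
$S{\left(Y,P \right)} = - \frac{1}{2}$ ($S{\left(Y,P \right)} = - \frac{4}{8} = \left(-4\right) \frac{1}{8} = - \frac{1}{2}$)
$S^{2}{\left(j{\left(w{\left(-2 \right)} \right)},E{\left(3 \right)} \right)} = \left(- \frac{1}{2}\right)^{2} = \frac{1}{4}$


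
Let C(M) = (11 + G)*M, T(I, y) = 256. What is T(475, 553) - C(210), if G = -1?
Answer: -1844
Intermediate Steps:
C(M) = 10*M (C(M) = (11 - 1)*M = 10*M)
T(475, 553) - C(210) = 256 - 10*210 = 256 - 1*2100 = 256 - 2100 = -1844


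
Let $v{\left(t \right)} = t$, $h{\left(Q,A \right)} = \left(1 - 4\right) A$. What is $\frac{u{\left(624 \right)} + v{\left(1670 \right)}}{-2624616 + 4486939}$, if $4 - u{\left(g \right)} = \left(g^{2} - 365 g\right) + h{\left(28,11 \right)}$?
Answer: $- \frac{159909}{1862323} \approx -0.085865$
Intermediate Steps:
$h{\left(Q,A \right)} = - 3 A$
$u{\left(g \right)} = 37 - g^{2} + 365 g$ ($u{\left(g \right)} = 4 - \left(\left(g^{2} - 365 g\right) - 33\right) = 4 - \left(-33 + g^{2} - 365 g\right) = 4 + \left(33 - g^{2} + 365 g\right) = 37 - g^{2} + 365 g$)
$\frac{u{\left(624 \right)} + v{\left(1670 \right)}}{-2624616 + 4486939} = \frac{\left(37 - 624^{2} + 365 \cdot 624\right) + 1670}{-2624616 + 4486939} = \frac{\left(37 - 389376 + 227760\right) + 1670}{1862323} = \left(\left(37 - 389376 + 227760\right) + 1670\right) \frac{1}{1862323} = \left(-161579 + 1670\right) \frac{1}{1862323} = \left(-159909\right) \frac{1}{1862323} = - \frac{159909}{1862323}$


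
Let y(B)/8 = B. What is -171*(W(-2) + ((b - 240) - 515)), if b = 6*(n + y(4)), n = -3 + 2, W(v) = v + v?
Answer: 97983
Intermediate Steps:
y(B) = 8*B
W(v) = 2*v
n = -1
b = 186 (b = 6*(-1 + 8*4) = 6*(-1 + 32) = 6*31 = 186)
-171*(W(-2) + ((b - 240) - 515)) = -171*(2*(-2) + ((186 - 240) - 515)) = -171*(-4 + (-54 - 515)) = -171*(-4 - 569) = -171*(-573) = 97983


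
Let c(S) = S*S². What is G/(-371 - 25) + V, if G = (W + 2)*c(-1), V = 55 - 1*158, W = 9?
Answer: -3707/36 ≈ -102.97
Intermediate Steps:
c(S) = S³
V = -103 (V = 55 - 158 = -103)
G = -11 (G = (9 + 2)*(-1)³ = 11*(-1) = -11)
G/(-371 - 25) + V = -11/(-371 - 25) - 103 = -11/(-396) - 103 = -11*(-1/396) - 103 = 1/36 - 103 = -3707/36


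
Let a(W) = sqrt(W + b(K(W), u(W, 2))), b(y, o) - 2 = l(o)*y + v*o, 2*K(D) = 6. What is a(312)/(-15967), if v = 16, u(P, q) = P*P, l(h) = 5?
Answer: -sqrt(1557833)/15967 ≈ -0.078169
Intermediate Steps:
u(P, q) = P**2
K(D) = 3 (K(D) = (1/2)*6 = 3)
b(y, o) = 2 + 5*y + 16*o (b(y, o) = 2 + (5*y + 16*o) = 2 + 5*y + 16*o)
a(W) = sqrt(17 + W + 16*W**2) (a(W) = sqrt(W + (2 + 5*3 + 16*W**2)) = sqrt(W + (2 + 15 + 16*W**2)) = sqrt(W + (17 + 16*W**2)) = sqrt(17 + W + 16*W**2))
a(312)/(-15967) = sqrt(17 + 312 + 16*312**2)/(-15967) = sqrt(17 + 312 + 16*97344)*(-1/15967) = sqrt(17 + 312 + 1557504)*(-1/15967) = sqrt(1557833)*(-1/15967) = -sqrt(1557833)/15967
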